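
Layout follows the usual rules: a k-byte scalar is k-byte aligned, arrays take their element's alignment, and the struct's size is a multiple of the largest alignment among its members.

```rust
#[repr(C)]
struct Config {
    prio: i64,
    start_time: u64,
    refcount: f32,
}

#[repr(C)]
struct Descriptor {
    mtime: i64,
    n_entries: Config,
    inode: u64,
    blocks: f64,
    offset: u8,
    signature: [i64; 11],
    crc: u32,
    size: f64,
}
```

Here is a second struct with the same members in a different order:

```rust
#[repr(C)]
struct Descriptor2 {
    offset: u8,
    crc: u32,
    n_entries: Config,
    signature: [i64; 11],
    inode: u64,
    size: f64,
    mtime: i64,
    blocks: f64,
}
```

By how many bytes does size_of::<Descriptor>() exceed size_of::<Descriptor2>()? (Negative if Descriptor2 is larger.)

Config: prio at 0 (size 8, align 8) → ends 8; start_time at 8 (size 8, align 8) → ends 16; refcount at 16 (size 4, align 4) → ends 20; tail pad 4 to reach multiple of 8; total 24 bytes, alignment 8
mtime at 0 (size 8, align 8) → ends 8
n_entries at 8 (size 24, align 8) → ends 32
inode at 32 (size 8, align 8) → ends 40
blocks at 40 (size 8, align 8) → ends 48
offset at 48 (size 1, align 1) → ends 49
pad 7 to align 8 for signature
signature at 56 (size 88, align 8) → ends 144
crc at 144 (size 4, align 4) → ends 148
pad 4 to align 8 for size
size at 152 (size 8, align 8) → ends 160
total 160 bytes, alignment 8
— Descriptor2 —
offset at 0 (size 1, align 1) → ends 1
pad 3 to align 4 for crc
crc at 4 (size 4, align 4) → ends 8
n_entries at 8 (size 24, align 8) → ends 32
signature at 32 (size 88, align 8) → ends 120
inode at 120 (size 8, align 8) → ends 128
size at 128 (size 8, align 8) → ends 136
mtime at 136 (size 8, align 8) → ends 144
blocks at 144 (size 8, align 8) → ends 152
total 152 bytes, alignment 8
160 − 152 = 8

8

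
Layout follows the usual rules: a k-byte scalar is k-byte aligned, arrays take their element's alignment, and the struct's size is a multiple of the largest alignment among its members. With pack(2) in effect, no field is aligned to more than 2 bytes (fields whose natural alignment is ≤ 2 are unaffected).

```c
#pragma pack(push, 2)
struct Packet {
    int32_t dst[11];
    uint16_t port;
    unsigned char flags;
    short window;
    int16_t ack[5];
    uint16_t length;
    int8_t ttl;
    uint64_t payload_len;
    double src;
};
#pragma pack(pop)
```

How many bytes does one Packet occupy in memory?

@0: dst [44B, align 2] → 44
@44: port [2B, align 2] → 46
@46: flags [1B, align 1] → 47
+1 pad (align 2)
@48: window [2B, align 2] → 50
@50: ack [10B, align 2] → 60
@60: length [2B, align 2] → 62
@62: ttl [1B, align 1] → 63
+1 pad (align 2)
@64: payload_len [8B, align 2] → 72
@72: src [8B, align 2] → 80
size 80, align 2

80 bytes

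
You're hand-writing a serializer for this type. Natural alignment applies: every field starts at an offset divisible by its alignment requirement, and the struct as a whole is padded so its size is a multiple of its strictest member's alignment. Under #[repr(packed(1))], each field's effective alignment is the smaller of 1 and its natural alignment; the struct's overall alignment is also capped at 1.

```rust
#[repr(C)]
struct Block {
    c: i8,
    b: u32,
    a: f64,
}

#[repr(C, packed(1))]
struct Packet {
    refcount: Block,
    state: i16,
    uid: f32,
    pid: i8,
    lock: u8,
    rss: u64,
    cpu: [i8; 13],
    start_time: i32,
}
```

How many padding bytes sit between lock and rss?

Block: @0: c [1B, align 1] → 1; +3 pad (align 4); @4: b [4B, align 4] → 8; @8: a [8B, align 8] → 16; size 16, align 8
@0: refcount [16B, align 1] → 16
@16: state [2B, align 1] → 18
@18: uid [4B, align 1] → 22
@22: pid [1B, align 1] → 23
@23: lock [1B, align 1] → 24
@24: rss [8B, align 1] → 32

0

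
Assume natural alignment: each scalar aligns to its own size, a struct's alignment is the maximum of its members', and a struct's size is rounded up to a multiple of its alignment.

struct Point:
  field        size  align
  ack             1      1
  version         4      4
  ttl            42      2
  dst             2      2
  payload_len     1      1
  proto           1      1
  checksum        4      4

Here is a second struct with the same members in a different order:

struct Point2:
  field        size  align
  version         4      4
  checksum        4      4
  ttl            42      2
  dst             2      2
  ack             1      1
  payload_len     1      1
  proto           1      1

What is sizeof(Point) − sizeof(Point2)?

4

@0: ack [1B, align 1] → 1
+3 pad (align 4)
@4: version [4B, align 4] → 8
@8: ttl [42B, align 2] → 50
@50: dst [2B, align 2] → 52
@52: payload_len [1B, align 1] → 53
@53: proto [1B, align 1] → 54
+2 pad (align 4)
@56: checksum [4B, align 4] → 60
size 60, align 4
— Point2 —
@0: version [4B, align 4] → 4
@4: checksum [4B, align 4] → 8
@8: ttl [42B, align 2] → 50
@50: dst [2B, align 2] → 52
@52: ack [1B, align 1] → 53
@53: payload_len [1B, align 1] → 54
@54: proto [1B, align 1] → 55
+1 tail pad (align 4)
size 56, align 4
60 − 56 = 4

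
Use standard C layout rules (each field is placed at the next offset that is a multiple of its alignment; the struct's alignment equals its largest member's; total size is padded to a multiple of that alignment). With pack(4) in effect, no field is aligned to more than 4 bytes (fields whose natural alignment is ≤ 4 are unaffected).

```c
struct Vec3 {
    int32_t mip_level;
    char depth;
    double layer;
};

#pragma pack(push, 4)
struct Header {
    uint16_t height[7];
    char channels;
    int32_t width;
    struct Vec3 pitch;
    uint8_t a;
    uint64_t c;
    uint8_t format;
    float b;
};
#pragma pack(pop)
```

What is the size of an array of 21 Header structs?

1176

Vec3: @0: mip_level [4B, align 4] → 4; @4: depth [1B, align 1] → 5; +3 pad (align 8); @8: layer [8B, align 8] → 16; size 16, align 8
@0: height [14B, align 2] → 14
@14: channels [1B, align 1] → 15
+1 pad (align 4)
@16: width [4B, align 4] → 20
@20: pitch [16B, align 4] → 36
@36: a [1B, align 1] → 37
+3 pad (align 4)
@40: c [8B, align 4] → 48
@48: format [1B, align 1] → 49
+3 pad (align 4)
@52: b [4B, align 4] → 56
size 56, align 4
array of 21: 21 × 56 = 1176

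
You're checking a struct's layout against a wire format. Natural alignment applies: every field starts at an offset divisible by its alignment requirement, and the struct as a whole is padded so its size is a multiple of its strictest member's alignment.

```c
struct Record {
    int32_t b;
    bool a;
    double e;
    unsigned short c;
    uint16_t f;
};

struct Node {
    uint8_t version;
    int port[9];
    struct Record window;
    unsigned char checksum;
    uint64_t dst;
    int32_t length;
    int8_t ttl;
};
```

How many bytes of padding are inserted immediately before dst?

Record: 0..4  b  (4B, 4-aligned); 4..5  a  (1B, 1-aligned); 5..8  -- padding (3B); 8..16  e  (8B, 8-aligned); 16..18  c  (2B, 2-aligned); 18..20  f  (2B, 2-aligned); 20..24  -- tail padding (4B); sizeof = 24, alignof = 8
0..1  version  (1B, 1-aligned)
1..4  -- padding (3B)
4..40  port  (36B, 4-aligned)
40..64  window  (24B, 8-aligned)
64..65  checksum  (1B, 1-aligned)
65..72  -- padding (7B)
72..80  dst  (8B, 8-aligned)

7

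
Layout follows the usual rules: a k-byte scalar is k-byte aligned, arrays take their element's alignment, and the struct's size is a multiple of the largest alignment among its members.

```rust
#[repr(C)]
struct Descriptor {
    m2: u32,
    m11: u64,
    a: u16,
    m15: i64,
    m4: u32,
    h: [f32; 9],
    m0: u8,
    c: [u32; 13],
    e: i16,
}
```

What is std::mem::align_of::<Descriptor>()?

member alignments: m2=4, m11=8, a=2, m15=8, m4=4, h=4, m0=1, c=4, e=2
max = 8

8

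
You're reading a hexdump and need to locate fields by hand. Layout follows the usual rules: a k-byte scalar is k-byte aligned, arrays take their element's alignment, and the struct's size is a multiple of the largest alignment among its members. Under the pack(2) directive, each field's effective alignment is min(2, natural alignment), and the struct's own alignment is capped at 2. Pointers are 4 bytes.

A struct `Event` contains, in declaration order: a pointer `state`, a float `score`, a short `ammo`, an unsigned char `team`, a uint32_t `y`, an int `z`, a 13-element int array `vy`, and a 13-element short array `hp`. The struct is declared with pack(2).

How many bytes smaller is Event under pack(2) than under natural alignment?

natural layout:
  state at 0 (size 4, align 4) → ends 4
  score at 4 (size 4, align 4) → ends 8
  ammo at 8 (size 2, align 2) → ends 10
  team at 10 (size 1, align 1) → ends 11
  pad 1 to align 4 for y
  y at 12 (size 4, align 4) → ends 16
  z at 16 (size 4, align 4) → ends 20
  vy at 20 (size 52, align 4) → ends 72
  hp at 72 (size 26, align 2) → ends 98
  tail pad 2 to reach multiple of 4
  total 100 bytes, alignment 4
packed(2) layout:
  state at 0 (size 4, align 2) → ends 4
  score at 4 (size 4, align 2) → ends 8
  ammo at 8 (size 2, align 2) → ends 10
  team at 10 (size 1, align 1) → ends 11
  pad 1 to align 2 for y
  y at 12 (size 4, align 2) → ends 16
  z at 16 (size 4, align 2) → ends 20
  vy at 20 (size 52, align 2) → ends 72
  hp at 72 (size 26, align 2) → ends 98
  total 98 bytes, alignment 2
100 − 98 = 2

2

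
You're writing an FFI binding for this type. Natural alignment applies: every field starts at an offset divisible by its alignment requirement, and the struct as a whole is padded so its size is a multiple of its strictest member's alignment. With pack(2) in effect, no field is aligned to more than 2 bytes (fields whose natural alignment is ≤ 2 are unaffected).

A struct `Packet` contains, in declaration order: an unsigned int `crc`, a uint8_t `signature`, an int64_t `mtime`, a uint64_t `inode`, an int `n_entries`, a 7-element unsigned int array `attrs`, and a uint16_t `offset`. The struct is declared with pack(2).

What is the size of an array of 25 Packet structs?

1400

@0: crc [4B, align 2] → 4
@4: signature [1B, align 1] → 5
+1 pad (align 2)
@6: mtime [8B, align 2] → 14
@14: inode [8B, align 2] → 22
@22: n_entries [4B, align 2] → 26
@26: attrs [28B, align 2] → 54
@54: offset [2B, align 2] → 56
size 56, align 2
array of 25: 25 × 56 = 1400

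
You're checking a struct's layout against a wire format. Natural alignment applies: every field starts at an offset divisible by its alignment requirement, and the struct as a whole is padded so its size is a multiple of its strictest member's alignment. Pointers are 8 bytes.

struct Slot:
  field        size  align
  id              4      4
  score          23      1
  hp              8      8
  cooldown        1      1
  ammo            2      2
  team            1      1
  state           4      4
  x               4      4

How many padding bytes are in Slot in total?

9

id at 0 (size 4, align 4) → ends 4
score at 4 (size 23, align 1) → ends 27
pad 5 to align 8 for hp
hp at 32 (size 8, align 8) → ends 40
cooldown at 40 (size 1, align 1) → ends 41
pad 1 to align 2 for ammo
ammo at 42 (size 2, align 2) → ends 44
team at 44 (size 1, align 1) → ends 45
pad 3 to align 4 for state
state at 48 (size 4, align 4) → ends 52
x at 52 (size 4, align 4) → ends 56
total 56 bytes, alignment 8
data bytes 47, size 56 → padding 9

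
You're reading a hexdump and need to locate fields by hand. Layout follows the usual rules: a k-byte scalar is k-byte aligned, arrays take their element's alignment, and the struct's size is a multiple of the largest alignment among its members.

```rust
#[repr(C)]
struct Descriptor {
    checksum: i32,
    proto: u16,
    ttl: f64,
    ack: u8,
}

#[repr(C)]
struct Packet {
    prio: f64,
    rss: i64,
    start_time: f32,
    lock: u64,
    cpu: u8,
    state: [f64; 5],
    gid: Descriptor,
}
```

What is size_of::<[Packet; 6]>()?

Descriptor: 0..4  checksum  (4B, 4-aligned); 4..6  proto  (2B, 2-aligned); 6..8  -- padding (2B); 8..16  ttl  (8B, 8-aligned); 16..17  ack  (1B, 1-aligned); 17..24  -- tail padding (7B); sizeof = 24, alignof = 8
0..8  prio  (8B, 8-aligned)
8..16  rss  (8B, 8-aligned)
16..20  start_time  (4B, 4-aligned)
20..24  -- padding (4B)
24..32  lock  (8B, 8-aligned)
32..33  cpu  (1B, 1-aligned)
33..40  -- padding (7B)
40..80  state  (40B, 8-aligned)
80..104  gid  (24B, 8-aligned)
sizeof = 104, alignof = 8
array of 6: 6 × 104 = 624

624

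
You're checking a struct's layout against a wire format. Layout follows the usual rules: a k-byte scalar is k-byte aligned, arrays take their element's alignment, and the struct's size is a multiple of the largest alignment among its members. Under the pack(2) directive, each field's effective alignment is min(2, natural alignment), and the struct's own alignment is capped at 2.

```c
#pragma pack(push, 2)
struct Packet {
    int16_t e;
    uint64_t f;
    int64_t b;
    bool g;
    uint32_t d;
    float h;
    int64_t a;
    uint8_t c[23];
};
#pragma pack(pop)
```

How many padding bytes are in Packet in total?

2

0..2  e  (2B, 2-aligned)
2..10  f  (8B, 2-aligned)
10..18  b  (8B, 2-aligned)
18..19  g  (1B, 1-aligned)
19..20  -- padding (1B)
20..24  d  (4B, 2-aligned)
24..28  h  (4B, 2-aligned)
28..36  a  (8B, 2-aligned)
36..59  c  (23B, 1-aligned)
59..60  -- tail padding (1B)
sizeof = 60, alignof = 2
data bytes 58, size 60 → padding 2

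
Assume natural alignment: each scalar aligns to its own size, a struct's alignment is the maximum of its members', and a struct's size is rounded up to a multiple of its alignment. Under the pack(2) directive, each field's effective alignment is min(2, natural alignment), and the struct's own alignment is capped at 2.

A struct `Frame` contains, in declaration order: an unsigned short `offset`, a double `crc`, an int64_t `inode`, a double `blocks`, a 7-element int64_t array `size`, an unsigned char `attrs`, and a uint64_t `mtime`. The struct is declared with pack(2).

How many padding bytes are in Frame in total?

1

offset at 0 (size 2, align 2) → ends 2
crc at 2 (size 8, align 2) → ends 10
inode at 10 (size 8, align 2) → ends 18
blocks at 18 (size 8, align 2) → ends 26
size at 26 (size 56, align 2) → ends 82
attrs at 82 (size 1, align 1) → ends 83
pad 1 to align 2 for mtime
mtime at 84 (size 8, align 2) → ends 92
total 92 bytes, alignment 2
data bytes 91, size 92 → padding 1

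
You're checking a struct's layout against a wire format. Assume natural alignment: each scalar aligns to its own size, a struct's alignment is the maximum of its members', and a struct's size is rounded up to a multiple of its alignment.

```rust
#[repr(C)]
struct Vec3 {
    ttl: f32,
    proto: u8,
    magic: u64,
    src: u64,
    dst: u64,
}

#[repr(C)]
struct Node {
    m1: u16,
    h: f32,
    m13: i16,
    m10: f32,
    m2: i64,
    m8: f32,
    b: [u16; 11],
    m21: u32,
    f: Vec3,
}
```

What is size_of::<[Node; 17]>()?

Vec3: ttl at 0 (size 4, align 4) → ends 4; proto at 4 (size 1, align 1) → ends 5; pad 3 to align 8 for magic; magic at 8 (size 8, align 8) → ends 16; src at 16 (size 8, align 8) → ends 24; dst at 24 (size 8, align 8) → ends 32; total 32 bytes, alignment 8
m1 at 0 (size 2, align 2) → ends 2
pad 2 to align 4 for h
h at 4 (size 4, align 4) → ends 8
m13 at 8 (size 2, align 2) → ends 10
pad 2 to align 4 for m10
m10 at 12 (size 4, align 4) → ends 16
m2 at 16 (size 8, align 8) → ends 24
m8 at 24 (size 4, align 4) → ends 28
b at 28 (size 22, align 2) → ends 50
pad 2 to align 4 for m21
m21 at 52 (size 4, align 4) → ends 56
f at 56 (size 32, align 8) → ends 88
total 88 bytes, alignment 8
array of 17: 17 × 88 = 1496

1496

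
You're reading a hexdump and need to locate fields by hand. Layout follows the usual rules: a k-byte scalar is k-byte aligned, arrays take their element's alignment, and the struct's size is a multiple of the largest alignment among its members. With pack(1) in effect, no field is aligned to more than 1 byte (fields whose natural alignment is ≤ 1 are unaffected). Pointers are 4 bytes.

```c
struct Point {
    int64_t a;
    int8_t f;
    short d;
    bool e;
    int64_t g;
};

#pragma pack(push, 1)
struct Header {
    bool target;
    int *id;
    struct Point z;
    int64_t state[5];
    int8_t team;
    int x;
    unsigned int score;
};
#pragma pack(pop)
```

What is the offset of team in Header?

Point: a at 0 (size 8, align 8) → ends 8; f at 8 (size 1, align 1) → ends 9; pad 1 to align 2 for d; d at 10 (size 2, align 2) → ends 12; e at 12 (size 1, align 1) → ends 13; pad 3 to align 8 for g; g at 16 (size 8, align 8) → ends 24; total 24 bytes, alignment 8
target at 0 (size 1, align 1) → ends 1
id at 1 (size 4, align 1) → ends 5
z at 5 (size 24, align 1) → ends 29
state at 29 (size 40, align 1) → ends 69
team at 69 (size 1, align 1) → ends 70

69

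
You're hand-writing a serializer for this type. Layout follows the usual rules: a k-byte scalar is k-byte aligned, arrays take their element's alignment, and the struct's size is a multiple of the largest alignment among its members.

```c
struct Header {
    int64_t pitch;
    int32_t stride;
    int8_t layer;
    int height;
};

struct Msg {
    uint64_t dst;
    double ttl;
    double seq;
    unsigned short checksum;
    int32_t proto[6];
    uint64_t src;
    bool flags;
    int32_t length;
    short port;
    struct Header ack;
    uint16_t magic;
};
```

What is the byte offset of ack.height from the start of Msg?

96

Header: pitch at 0 (size 8, align 8) → ends 8; stride at 8 (size 4, align 4) → ends 12; layer at 12 (size 1, align 1) → ends 13; pad 3 to align 4 for height; height at 16 (size 4, align 4) → ends 20; tail pad 4 to reach multiple of 8; total 24 bytes, alignment 8
dst at 0 (size 8, align 8) → ends 8
ttl at 8 (size 8, align 8) → ends 16
seq at 16 (size 8, align 8) → ends 24
checksum at 24 (size 2, align 2) → ends 26
pad 2 to align 4 for proto
proto at 28 (size 24, align 4) → ends 52
pad 4 to align 8 for src
src at 56 (size 8, align 8) → ends 64
flags at 64 (size 1, align 1) → ends 65
pad 3 to align 4 for length
length at 68 (size 4, align 4) → ends 72
port at 72 (size 2, align 2) → ends 74
pad 6 to align 8 for ack
ack at 80 (size 24, align 8) → ends 104
within Header: height at 16
80 + 16 = 96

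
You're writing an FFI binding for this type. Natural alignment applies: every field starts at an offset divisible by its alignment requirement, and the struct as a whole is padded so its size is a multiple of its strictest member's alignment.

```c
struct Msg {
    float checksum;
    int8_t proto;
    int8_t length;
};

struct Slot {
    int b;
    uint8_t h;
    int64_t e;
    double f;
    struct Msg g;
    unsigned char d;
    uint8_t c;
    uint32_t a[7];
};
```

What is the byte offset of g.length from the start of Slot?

29

Msg: @0: checksum [4B, align 4] → 4; @4: proto [1B, align 1] → 5; @5: length [1B, align 1] → 6; +2 tail pad (align 4); size 8, align 4
@0: b [4B, align 4] → 4
@4: h [1B, align 1] → 5
+3 pad (align 8)
@8: e [8B, align 8] → 16
@16: f [8B, align 8] → 24
@24: g [8B, align 4] → 32
within Msg: length at 5
24 + 5 = 29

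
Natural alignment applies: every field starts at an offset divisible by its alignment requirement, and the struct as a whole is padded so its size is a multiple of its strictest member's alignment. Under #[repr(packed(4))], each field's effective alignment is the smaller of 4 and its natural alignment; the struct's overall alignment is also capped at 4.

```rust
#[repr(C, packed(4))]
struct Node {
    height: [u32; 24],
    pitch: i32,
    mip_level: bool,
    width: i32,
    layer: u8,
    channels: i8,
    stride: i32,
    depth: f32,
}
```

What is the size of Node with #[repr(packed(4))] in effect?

height at 0 (size 96, align 4) → ends 96
pitch at 96 (size 4, align 4) → ends 100
mip_level at 100 (size 1, align 1) → ends 101
pad 3 to align 4 for width
width at 104 (size 4, align 4) → ends 108
layer at 108 (size 1, align 1) → ends 109
channels at 109 (size 1, align 1) → ends 110
pad 2 to align 4 for stride
stride at 112 (size 4, align 4) → ends 116
depth at 116 (size 4, align 4) → ends 120
total 120 bytes, alignment 4

120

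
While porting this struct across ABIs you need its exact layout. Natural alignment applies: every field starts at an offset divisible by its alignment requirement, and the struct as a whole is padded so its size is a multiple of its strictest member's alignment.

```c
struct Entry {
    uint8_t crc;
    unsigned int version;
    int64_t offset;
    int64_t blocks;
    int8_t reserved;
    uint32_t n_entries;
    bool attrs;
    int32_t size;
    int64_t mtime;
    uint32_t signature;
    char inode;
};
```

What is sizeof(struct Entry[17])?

952

@0: crc [1B, align 1] → 1
+3 pad (align 4)
@4: version [4B, align 4] → 8
@8: offset [8B, align 8] → 16
@16: blocks [8B, align 8] → 24
@24: reserved [1B, align 1] → 25
+3 pad (align 4)
@28: n_entries [4B, align 4] → 32
@32: attrs [1B, align 1] → 33
+3 pad (align 4)
@36: size [4B, align 4] → 40
@40: mtime [8B, align 8] → 48
@48: signature [4B, align 4] → 52
@52: inode [1B, align 1] → 53
+3 tail pad (align 8)
size 56, align 8
array of 17: 17 × 56 = 952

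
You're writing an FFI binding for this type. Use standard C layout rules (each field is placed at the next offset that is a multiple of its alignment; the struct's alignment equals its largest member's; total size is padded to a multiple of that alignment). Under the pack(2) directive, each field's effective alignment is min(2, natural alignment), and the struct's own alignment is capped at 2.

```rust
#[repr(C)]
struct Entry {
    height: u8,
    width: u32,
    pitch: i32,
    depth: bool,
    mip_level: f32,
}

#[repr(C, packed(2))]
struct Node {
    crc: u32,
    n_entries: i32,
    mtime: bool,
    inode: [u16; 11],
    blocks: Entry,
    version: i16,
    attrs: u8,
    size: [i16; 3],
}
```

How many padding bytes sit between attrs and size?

1

Entry: 0..1  height  (1B, 1-aligned); 1..4  -- padding (3B); 4..8  width  (4B, 4-aligned); 8..12  pitch  (4B, 4-aligned); 12..13  depth  (1B, 1-aligned); 13..16  -- padding (3B); 16..20  mip_level  (4B, 4-aligned); sizeof = 20, alignof = 4
0..4  crc  (4B, 2-aligned)
4..8  n_entries  (4B, 2-aligned)
8..9  mtime  (1B, 1-aligned)
9..10  -- padding (1B)
10..32  inode  (22B, 2-aligned)
32..52  blocks  (20B, 2-aligned)
52..54  version  (2B, 2-aligned)
54..55  attrs  (1B, 1-aligned)
55..56  -- padding (1B)
56..62  size  (6B, 2-aligned)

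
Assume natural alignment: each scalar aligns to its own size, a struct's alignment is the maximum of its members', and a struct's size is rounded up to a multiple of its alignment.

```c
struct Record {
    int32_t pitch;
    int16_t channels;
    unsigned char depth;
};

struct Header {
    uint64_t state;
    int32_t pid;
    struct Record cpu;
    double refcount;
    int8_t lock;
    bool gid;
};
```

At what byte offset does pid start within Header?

8

Record: pitch at 0 (size 4, align 4) → ends 4; channels at 4 (size 2, align 2) → ends 6; depth at 6 (size 1, align 1) → ends 7; tail pad 1 to reach multiple of 4; total 8 bytes, alignment 4
state at 0 (size 8, align 8) → ends 8
pid at 8 (size 4, align 4) → ends 12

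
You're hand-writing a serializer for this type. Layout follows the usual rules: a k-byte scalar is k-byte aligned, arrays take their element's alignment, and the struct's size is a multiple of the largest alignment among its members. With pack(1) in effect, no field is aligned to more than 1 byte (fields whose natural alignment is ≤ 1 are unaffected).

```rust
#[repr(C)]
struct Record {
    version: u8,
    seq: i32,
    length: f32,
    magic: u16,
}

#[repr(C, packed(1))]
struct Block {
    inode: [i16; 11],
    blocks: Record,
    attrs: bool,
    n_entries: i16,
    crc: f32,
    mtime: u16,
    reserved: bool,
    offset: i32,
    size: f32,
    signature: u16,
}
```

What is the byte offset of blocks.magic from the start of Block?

Record: version at 0 (size 1, align 1) → ends 1; pad 3 to align 4 for seq; seq at 4 (size 4, align 4) → ends 8; length at 8 (size 4, align 4) → ends 12; magic at 12 (size 2, align 2) → ends 14; tail pad 2 to reach multiple of 4; total 16 bytes, alignment 4
inode at 0 (size 22, align 1) → ends 22
blocks at 22 (size 16, align 1) → ends 38
within Record: magic at 12
22 + 12 = 34

34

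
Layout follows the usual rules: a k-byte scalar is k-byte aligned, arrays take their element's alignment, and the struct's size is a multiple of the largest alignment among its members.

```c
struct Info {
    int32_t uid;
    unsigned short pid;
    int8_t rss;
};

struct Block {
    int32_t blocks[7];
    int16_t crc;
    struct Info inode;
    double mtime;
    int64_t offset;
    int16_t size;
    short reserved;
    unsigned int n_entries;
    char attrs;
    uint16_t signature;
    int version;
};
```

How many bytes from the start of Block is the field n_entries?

60

Info: 0..4  uid  (4B, 4-aligned); 4..6  pid  (2B, 2-aligned); 6..7  rss  (1B, 1-aligned); 7..8  -- tail padding (1B); sizeof = 8, alignof = 4
0..28  blocks  (28B, 4-aligned)
28..30  crc  (2B, 2-aligned)
30..32  -- padding (2B)
32..40  inode  (8B, 4-aligned)
40..48  mtime  (8B, 8-aligned)
48..56  offset  (8B, 8-aligned)
56..58  size  (2B, 2-aligned)
58..60  reserved  (2B, 2-aligned)
60..64  n_entries  (4B, 4-aligned)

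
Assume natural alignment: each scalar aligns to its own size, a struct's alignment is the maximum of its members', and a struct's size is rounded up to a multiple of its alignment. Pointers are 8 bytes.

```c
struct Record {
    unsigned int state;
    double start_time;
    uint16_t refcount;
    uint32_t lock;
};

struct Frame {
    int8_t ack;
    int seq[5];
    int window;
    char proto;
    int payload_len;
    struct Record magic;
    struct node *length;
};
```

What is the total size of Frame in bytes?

72 bytes

Record: state at 0 (size 4, align 4) → ends 4; pad 4 to align 8 for start_time; start_time at 8 (size 8, align 8) → ends 16; refcount at 16 (size 2, align 2) → ends 18; pad 2 to align 4 for lock; lock at 20 (size 4, align 4) → ends 24; total 24 bytes, alignment 8
ack at 0 (size 1, align 1) → ends 1
pad 3 to align 4 for seq
seq at 4 (size 20, align 4) → ends 24
window at 24 (size 4, align 4) → ends 28
proto at 28 (size 1, align 1) → ends 29
pad 3 to align 4 for payload_len
payload_len at 32 (size 4, align 4) → ends 36
pad 4 to align 8 for magic
magic at 40 (size 24, align 8) → ends 64
length at 64 (size 8, align 8) → ends 72
total 72 bytes, alignment 8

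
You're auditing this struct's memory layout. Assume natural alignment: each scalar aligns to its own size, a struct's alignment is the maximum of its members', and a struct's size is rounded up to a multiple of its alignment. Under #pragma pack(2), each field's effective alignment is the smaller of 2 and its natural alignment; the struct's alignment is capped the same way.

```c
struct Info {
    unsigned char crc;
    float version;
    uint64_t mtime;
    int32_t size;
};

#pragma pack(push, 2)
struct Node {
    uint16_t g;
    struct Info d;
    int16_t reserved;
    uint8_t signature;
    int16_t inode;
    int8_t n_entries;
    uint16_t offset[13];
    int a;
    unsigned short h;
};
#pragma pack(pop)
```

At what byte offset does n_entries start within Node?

32

Info: crc at 0 (size 1, align 1) → ends 1; pad 3 to align 4 for version; version at 4 (size 4, align 4) → ends 8; mtime at 8 (size 8, align 8) → ends 16; size at 16 (size 4, align 4) → ends 20; tail pad 4 to reach multiple of 8; total 24 bytes, alignment 8
g at 0 (size 2, align 2) → ends 2
d at 2 (size 24, align 2) → ends 26
reserved at 26 (size 2, align 2) → ends 28
signature at 28 (size 1, align 1) → ends 29
pad 1 to align 2 for inode
inode at 30 (size 2, align 2) → ends 32
n_entries at 32 (size 1, align 1) → ends 33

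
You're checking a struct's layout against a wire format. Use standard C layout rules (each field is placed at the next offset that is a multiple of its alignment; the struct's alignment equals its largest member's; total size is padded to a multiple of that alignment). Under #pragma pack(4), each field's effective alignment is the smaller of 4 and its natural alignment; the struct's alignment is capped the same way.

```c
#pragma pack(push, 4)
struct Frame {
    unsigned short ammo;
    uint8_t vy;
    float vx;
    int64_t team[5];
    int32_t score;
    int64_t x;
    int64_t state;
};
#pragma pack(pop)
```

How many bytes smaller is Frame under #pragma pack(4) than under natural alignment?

natural layout:
  ammo at 0 (size 2, align 2) → ends 2
  vy at 2 (size 1, align 1) → ends 3
  pad 1 to align 4 for vx
  vx at 4 (size 4, align 4) → ends 8
  team at 8 (size 40, align 8) → ends 48
  score at 48 (size 4, align 4) → ends 52
  pad 4 to align 8 for x
  x at 56 (size 8, align 8) → ends 64
  state at 64 (size 8, align 8) → ends 72
  total 72 bytes, alignment 8
packed(4) layout:
  ammo at 0 (size 2, align 2) → ends 2
  vy at 2 (size 1, align 1) → ends 3
  pad 1 to align 4 for vx
  vx at 4 (size 4, align 4) → ends 8
  team at 8 (size 40, align 4) → ends 48
  score at 48 (size 4, align 4) → ends 52
  x at 52 (size 8, align 4) → ends 60
  state at 60 (size 8, align 4) → ends 68
  total 68 bytes, alignment 4
72 − 68 = 4

4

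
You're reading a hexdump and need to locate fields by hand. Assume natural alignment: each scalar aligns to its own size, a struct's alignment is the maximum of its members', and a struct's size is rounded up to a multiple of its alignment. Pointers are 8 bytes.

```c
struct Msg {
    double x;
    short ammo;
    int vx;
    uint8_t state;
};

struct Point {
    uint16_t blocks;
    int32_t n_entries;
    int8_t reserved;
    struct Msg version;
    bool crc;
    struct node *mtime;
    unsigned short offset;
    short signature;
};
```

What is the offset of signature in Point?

Msg: @0: x [8B, align 8] → 8; @8: ammo [2B, align 2] → 10; +2 pad (align 4); @12: vx [4B, align 4] → 16; @16: state [1B, align 1] → 17; +7 tail pad (align 8); size 24, align 8
@0: blocks [2B, align 2] → 2
+2 pad (align 4)
@4: n_entries [4B, align 4] → 8
@8: reserved [1B, align 1] → 9
+7 pad (align 8)
@16: version [24B, align 8] → 40
@40: crc [1B, align 1] → 41
+7 pad (align 8)
@48: mtime [8B, align 8] → 56
@56: offset [2B, align 2] → 58
@58: signature [2B, align 2] → 60

58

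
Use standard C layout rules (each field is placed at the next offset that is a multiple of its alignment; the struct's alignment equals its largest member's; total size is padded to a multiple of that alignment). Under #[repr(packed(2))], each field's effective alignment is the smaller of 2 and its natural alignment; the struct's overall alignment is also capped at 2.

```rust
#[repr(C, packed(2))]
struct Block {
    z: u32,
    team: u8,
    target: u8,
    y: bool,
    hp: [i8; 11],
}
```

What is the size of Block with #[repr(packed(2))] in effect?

18

z at 0 (size 4, align 2) → ends 4
team at 4 (size 1, align 1) → ends 5
target at 5 (size 1, align 1) → ends 6
y at 6 (size 1, align 1) → ends 7
hp at 7 (size 11, align 1) → ends 18
total 18 bytes, alignment 2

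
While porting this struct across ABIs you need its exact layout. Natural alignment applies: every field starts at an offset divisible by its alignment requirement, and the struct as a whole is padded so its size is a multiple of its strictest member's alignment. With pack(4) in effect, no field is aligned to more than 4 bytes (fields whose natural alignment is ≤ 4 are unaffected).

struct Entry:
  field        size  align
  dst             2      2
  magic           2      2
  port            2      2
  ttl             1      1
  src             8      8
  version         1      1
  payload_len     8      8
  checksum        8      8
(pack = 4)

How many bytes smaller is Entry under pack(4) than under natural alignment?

natural layout:
  dst at 0 (size 2, align 2) → ends 2
  magic at 2 (size 2, align 2) → ends 4
  port at 4 (size 2, align 2) → ends 6
  ttl at 6 (size 1, align 1) → ends 7
  pad 1 to align 8 for src
  src at 8 (size 8, align 8) → ends 16
  version at 16 (size 1, align 1) → ends 17
  pad 7 to align 8 for payload_len
  payload_len at 24 (size 8, align 8) → ends 32
  checksum at 32 (size 8, align 8) → ends 40
  total 40 bytes, alignment 8
packed(4) layout:
  dst at 0 (size 2, align 2) → ends 2
  magic at 2 (size 2, align 2) → ends 4
  port at 4 (size 2, align 2) → ends 6
  ttl at 6 (size 1, align 1) → ends 7
  pad 1 to align 4 for src
  src at 8 (size 8, align 4) → ends 16
  version at 16 (size 1, align 1) → ends 17
  pad 3 to align 4 for payload_len
  payload_len at 20 (size 8, align 4) → ends 28
  checksum at 28 (size 8, align 4) → ends 36
  total 36 bytes, alignment 4
40 − 36 = 4

4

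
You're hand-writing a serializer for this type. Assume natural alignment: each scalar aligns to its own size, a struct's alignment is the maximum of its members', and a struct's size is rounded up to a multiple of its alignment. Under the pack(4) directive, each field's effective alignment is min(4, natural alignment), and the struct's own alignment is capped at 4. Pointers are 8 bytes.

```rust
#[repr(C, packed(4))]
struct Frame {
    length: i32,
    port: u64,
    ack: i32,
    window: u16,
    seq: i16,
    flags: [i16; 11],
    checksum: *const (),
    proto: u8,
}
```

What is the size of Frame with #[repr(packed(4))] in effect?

56

length at 0 (size 4, align 4) → ends 4
port at 4 (size 8, align 4) → ends 12
ack at 12 (size 4, align 4) → ends 16
window at 16 (size 2, align 2) → ends 18
seq at 18 (size 2, align 2) → ends 20
flags at 20 (size 22, align 2) → ends 42
pad 2 to align 4 for checksum
checksum at 44 (size 8, align 4) → ends 52
proto at 52 (size 1, align 1) → ends 53
tail pad 3 to reach multiple of 4
total 56 bytes, alignment 4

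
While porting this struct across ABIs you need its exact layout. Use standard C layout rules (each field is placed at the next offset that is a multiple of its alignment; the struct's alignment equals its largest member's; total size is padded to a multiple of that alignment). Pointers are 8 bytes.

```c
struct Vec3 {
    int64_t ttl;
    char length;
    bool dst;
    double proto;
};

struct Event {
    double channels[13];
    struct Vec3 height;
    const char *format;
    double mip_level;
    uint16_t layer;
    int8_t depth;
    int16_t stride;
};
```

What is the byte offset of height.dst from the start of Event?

113

Vec3: 0..8  ttl  (8B, 8-aligned); 8..9  length  (1B, 1-aligned); 9..10  dst  (1B, 1-aligned); 10..16  -- padding (6B); 16..24  proto  (8B, 8-aligned); sizeof = 24, alignof = 8
0..104  channels  (104B, 8-aligned)
104..128  height  (24B, 8-aligned)
within Vec3: dst at 9
104 + 9 = 113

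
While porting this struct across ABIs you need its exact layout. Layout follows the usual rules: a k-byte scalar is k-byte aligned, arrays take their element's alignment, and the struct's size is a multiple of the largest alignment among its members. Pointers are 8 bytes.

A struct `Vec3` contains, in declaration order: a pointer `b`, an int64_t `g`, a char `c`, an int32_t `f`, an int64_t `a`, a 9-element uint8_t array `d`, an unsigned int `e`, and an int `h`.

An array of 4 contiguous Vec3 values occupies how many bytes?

0..8  b  (8B, 8-aligned)
8..16  g  (8B, 8-aligned)
16..17  c  (1B, 1-aligned)
17..20  -- padding (3B)
20..24  f  (4B, 4-aligned)
24..32  a  (8B, 8-aligned)
32..41  d  (9B, 1-aligned)
41..44  -- padding (3B)
44..48  e  (4B, 4-aligned)
48..52  h  (4B, 4-aligned)
52..56  -- tail padding (4B)
sizeof = 56, alignof = 8
array of 4: 4 × 56 = 224

224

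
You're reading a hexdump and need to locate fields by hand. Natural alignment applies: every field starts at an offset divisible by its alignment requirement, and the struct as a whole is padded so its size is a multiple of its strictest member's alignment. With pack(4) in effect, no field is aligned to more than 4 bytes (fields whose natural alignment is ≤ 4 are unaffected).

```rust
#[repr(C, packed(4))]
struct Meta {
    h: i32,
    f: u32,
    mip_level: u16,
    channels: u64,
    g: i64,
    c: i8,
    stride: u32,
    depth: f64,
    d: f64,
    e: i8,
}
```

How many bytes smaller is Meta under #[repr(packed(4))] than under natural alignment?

natural layout:
  h at 0 (size 4, align 4) → ends 4
  f at 4 (size 4, align 4) → ends 8
  mip_level at 8 (size 2, align 2) → ends 10
  pad 6 to align 8 for channels
  channels at 16 (size 8, align 8) → ends 24
  g at 24 (size 8, align 8) → ends 32
  c at 32 (size 1, align 1) → ends 33
  pad 3 to align 4 for stride
  stride at 36 (size 4, align 4) → ends 40
  depth at 40 (size 8, align 8) → ends 48
  d at 48 (size 8, align 8) → ends 56
  e at 56 (size 1, align 1) → ends 57
  tail pad 7 to reach multiple of 8
  total 64 bytes, alignment 8
packed(4) layout:
  h at 0 (size 4, align 4) → ends 4
  f at 4 (size 4, align 4) → ends 8
  mip_level at 8 (size 2, align 2) → ends 10
  pad 2 to align 4 for channels
  channels at 12 (size 8, align 4) → ends 20
  g at 20 (size 8, align 4) → ends 28
  c at 28 (size 1, align 1) → ends 29
  pad 3 to align 4 for stride
  stride at 32 (size 4, align 4) → ends 36
  depth at 36 (size 8, align 4) → ends 44
  d at 44 (size 8, align 4) → ends 52
  e at 52 (size 1, align 1) → ends 53
  tail pad 3 to reach multiple of 4
  total 56 bytes, alignment 4
64 − 56 = 8

8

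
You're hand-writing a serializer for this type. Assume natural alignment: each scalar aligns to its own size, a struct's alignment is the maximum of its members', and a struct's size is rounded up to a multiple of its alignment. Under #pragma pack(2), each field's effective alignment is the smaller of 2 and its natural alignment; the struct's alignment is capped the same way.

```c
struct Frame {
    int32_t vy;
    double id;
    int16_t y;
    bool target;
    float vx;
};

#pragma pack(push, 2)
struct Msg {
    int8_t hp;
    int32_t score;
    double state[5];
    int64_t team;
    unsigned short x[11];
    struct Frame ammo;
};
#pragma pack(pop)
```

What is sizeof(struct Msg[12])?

1200

Frame: 0..4  vy  (4B, 4-aligned); 4..8  -- padding (4B); 8..16  id  (8B, 8-aligned); 16..18  y  (2B, 2-aligned); 18..19  target  (1B, 1-aligned); 19..20  -- padding (1B); 20..24  vx  (4B, 4-aligned); sizeof = 24, alignof = 8
0..1  hp  (1B, 1-aligned)
1..2  -- padding (1B)
2..6  score  (4B, 2-aligned)
6..46  state  (40B, 2-aligned)
46..54  team  (8B, 2-aligned)
54..76  x  (22B, 2-aligned)
76..100  ammo  (24B, 2-aligned)
sizeof = 100, alignof = 2
array of 12: 12 × 100 = 1200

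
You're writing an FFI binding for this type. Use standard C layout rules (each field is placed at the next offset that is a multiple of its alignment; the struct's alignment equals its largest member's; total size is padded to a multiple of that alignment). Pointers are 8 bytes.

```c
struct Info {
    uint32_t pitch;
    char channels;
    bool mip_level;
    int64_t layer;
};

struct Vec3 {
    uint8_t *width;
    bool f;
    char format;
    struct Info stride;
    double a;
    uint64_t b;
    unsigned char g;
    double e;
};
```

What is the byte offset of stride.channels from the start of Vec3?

Info: @0: pitch [4B, align 4] → 4; @4: channels [1B, align 1] → 5; @5: mip_level [1B, align 1] → 6; +2 pad (align 8); @8: layer [8B, align 8] → 16; size 16, align 8
@0: width [8B, align 8] → 8
@8: f [1B, align 1] → 9
@9: format [1B, align 1] → 10
+6 pad (align 8)
@16: stride [16B, align 8] → 32
within Info: channels at 4
16 + 4 = 20

20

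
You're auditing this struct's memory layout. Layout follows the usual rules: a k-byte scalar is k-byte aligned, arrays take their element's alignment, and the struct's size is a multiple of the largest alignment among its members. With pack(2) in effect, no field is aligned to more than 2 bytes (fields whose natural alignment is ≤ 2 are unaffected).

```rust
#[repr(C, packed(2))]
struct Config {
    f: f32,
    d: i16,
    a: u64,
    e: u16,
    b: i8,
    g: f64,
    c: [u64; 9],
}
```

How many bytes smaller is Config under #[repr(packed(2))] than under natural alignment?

natural layout:
  f at 0 (size 4, align 4) → ends 4
  d at 4 (size 2, align 2) → ends 6
  pad 2 to align 8 for a
  a at 8 (size 8, align 8) → ends 16
  e at 16 (size 2, align 2) → ends 18
  b at 18 (size 1, align 1) → ends 19
  pad 5 to align 8 for g
  g at 24 (size 8, align 8) → ends 32
  c at 32 (size 72, align 8) → ends 104
  total 104 bytes, alignment 8
packed(2) layout:
  f at 0 (size 4, align 2) → ends 4
  d at 4 (size 2, align 2) → ends 6
  a at 6 (size 8, align 2) → ends 14
  e at 14 (size 2, align 2) → ends 16
  b at 16 (size 1, align 1) → ends 17
  pad 1 to align 2 for g
  g at 18 (size 8, align 2) → ends 26
  c at 26 (size 72, align 2) → ends 98
  total 98 bytes, alignment 2
104 − 98 = 6

6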